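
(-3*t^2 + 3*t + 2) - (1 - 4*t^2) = t^2 + 3*t + 1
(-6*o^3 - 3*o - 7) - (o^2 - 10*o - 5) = -6*o^3 - o^2 + 7*o - 2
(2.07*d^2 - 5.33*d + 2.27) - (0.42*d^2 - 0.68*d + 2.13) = 1.65*d^2 - 4.65*d + 0.14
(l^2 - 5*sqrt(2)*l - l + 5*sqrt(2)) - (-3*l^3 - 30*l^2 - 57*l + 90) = 3*l^3 + 31*l^2 - 5*sqrt(2)*l + 56*l - 90 + 5*sqrt(2)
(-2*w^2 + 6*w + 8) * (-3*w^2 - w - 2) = 6*w^4 - 16*w^3 - 26*w^2 - 20*w - 16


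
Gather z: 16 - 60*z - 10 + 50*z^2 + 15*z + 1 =50*z^2 - 45*z + 7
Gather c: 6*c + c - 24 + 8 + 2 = 7*c - 14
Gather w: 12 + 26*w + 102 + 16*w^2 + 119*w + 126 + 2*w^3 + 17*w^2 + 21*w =2*w^3 + 33*w^2 + 166*w + 240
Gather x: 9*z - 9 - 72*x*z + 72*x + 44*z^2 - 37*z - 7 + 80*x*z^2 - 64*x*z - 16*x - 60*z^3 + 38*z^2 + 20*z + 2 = x*(80*z^2 - 136*z + 56) - 60*z^3 + 82*z^2 - 8*z - 14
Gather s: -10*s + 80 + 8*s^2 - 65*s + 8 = 8*s^2 - 75*s + 88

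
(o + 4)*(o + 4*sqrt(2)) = o^2 + 4*o + 4*sqrt(2)*o + 16*sqrt(2)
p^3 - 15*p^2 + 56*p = p*(p - 8)*(p - 7)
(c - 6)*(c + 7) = c^2 + c - 42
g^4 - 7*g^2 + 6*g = g*(g - 2)*(g - 1)*(g + 3)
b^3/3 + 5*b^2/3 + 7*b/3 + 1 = (b/3 + 1)*(b + 1)^2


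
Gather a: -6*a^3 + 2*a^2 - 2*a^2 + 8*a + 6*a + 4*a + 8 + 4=-6*a^3 + 18*a + 12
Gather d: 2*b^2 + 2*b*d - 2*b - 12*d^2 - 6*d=2*b^2 - 2*b - 12*d^2 + d*(2*b - 6)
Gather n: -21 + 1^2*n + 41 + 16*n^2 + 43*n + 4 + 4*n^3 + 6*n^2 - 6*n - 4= 4*n^3 + 22*n^2 + 38*n + 20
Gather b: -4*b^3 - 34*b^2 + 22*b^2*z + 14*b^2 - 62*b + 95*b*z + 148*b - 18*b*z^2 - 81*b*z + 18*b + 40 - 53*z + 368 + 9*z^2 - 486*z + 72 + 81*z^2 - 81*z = -4*b^3 + b^2*(22*z - 20) + b*(-18*z^2 + 14*z + 104) + 90*z^2 - 620*z + 480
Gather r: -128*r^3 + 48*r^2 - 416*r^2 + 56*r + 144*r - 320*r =-128*r^3 - 368*r^2 - 120*r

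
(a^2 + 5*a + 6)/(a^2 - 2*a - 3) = (a^2 + 5*a + 6)/(a^2 - 2*a - 3)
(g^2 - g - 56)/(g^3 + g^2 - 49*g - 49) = (g - 8)/(g^2 - 6*g - 7)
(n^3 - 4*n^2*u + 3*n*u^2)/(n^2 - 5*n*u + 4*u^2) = n*(-n + 3*u)/(-n + 4*u)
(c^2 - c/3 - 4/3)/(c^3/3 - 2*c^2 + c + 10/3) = (3*c - 4)/(c^2 - 7*c + 10)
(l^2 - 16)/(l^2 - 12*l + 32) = (l + 4)/(l - 8)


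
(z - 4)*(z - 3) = z^2 - 7*z + 12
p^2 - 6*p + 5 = (p - 5)*(p - 1)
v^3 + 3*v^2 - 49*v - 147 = (v - 7)*(v + 3)*(v + 7)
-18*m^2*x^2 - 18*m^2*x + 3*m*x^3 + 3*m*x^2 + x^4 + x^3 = x*(-3*m + x)*(6*m + x)*(x + 1)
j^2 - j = j*(j - 1)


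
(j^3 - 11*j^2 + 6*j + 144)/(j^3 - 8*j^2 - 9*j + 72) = (j - 6)/(j - 3)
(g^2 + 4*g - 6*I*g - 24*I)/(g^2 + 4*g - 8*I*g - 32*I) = (g - 6*I)/(g - 8*I)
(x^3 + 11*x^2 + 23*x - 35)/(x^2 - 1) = (x^2 + 12*x + 35)/(x + 1)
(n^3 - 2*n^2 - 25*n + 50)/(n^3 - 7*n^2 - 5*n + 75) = (n^2 + 3*n - 10)/(n^2 - 2*n - 15)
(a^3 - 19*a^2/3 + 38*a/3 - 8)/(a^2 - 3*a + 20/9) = 3*(a^2 - 5*a + 6)/(3*a - 5)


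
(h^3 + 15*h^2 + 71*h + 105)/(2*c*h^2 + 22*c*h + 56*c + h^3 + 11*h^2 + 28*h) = (h^2 + 8*h + 15)/(2*c*h + 8*c + h^2 + 4*h)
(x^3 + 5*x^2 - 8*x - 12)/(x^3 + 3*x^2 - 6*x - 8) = (x + 6)/(x + 4)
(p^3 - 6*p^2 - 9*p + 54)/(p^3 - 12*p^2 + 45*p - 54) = (p + 3)/(p - 3)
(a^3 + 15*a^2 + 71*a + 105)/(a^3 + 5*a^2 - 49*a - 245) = (a + 3)/(a - 7)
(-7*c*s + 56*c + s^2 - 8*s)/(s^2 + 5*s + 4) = (-7*c*s + 56*c + s^2 - 8*s)/(s^2 + 5*s + 4)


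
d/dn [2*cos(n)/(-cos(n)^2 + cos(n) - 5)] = 2*(sin(n)^2 + 4)*sin(n)/(sin(n)^2 + cos(n) - 6)^2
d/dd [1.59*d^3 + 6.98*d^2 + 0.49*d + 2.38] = 4.77*d^2 + 13.96*d + 0.49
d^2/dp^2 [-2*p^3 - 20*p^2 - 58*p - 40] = -12*p - 40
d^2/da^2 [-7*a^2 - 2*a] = -14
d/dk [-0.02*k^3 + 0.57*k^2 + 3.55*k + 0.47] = -0.06*k^2 + 1.14*k + 3.55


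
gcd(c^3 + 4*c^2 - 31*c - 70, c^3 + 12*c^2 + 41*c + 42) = c^2 + 9*c + 14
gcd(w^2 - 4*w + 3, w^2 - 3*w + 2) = w - 1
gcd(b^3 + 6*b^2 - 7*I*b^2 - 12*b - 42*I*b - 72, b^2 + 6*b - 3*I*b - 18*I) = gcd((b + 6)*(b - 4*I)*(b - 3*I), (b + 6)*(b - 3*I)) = b^2 + b*(6 - 3*I) - 18*I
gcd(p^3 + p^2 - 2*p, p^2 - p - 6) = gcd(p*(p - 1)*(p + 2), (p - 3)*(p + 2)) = p + 2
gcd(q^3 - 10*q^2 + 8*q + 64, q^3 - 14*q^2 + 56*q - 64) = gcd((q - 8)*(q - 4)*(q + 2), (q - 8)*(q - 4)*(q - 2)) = q^2 - 12*q + 32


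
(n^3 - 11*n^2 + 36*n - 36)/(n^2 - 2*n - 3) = (n^2 - 8*n + 12)/(n + 1)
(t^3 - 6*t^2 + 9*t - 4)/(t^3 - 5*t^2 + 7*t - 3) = (t - 4)/(t - 3)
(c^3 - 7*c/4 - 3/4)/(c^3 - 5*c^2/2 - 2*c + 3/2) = (4*c^2 - 4*c - 3)/(2*(2*c^2 - 7*c + 3))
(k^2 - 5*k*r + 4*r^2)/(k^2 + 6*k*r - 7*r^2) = (k - 4*r)/(k + 7*r)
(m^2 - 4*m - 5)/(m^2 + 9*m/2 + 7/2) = 2*(m - 5)/(2*m + 7)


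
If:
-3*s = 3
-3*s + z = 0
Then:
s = -1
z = -3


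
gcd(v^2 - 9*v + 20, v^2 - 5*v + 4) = v - 4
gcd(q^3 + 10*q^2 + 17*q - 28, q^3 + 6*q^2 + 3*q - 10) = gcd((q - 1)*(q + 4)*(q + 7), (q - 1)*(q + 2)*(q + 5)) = q - 1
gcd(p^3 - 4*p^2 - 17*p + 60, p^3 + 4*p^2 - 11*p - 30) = p - 3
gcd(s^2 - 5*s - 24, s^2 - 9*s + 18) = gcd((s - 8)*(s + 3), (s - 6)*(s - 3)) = 1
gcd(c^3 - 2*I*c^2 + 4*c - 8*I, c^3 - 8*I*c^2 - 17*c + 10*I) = c - 2*I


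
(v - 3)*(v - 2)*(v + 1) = v^3 - 4*v^2 + v + 6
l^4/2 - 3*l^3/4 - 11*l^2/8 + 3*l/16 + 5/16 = (l/2 + 1/4)*(l - 5/2)*(l - 1/2)*(l + 1)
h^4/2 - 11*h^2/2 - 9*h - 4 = (h/2 + 1)*(h - 4)*(h + 1)^2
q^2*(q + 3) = q^3 + 3*q^2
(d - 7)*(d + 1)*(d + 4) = d^3 - 2*d^2 - 31*d - 28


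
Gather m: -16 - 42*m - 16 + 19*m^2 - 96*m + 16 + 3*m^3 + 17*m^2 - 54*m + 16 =3*m^3 + 36*m^2 - 192*m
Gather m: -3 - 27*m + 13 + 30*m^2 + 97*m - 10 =30*m^2 + 70*m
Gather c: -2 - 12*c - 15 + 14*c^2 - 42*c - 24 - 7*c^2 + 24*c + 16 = 7*c^2 - 30*c - 25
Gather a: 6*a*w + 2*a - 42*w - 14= a*(6*w + 2) - 42*w - 14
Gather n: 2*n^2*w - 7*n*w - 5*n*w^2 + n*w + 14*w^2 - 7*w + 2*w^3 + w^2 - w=2*n^2*w + n*(-5*w^2 - 6*w) + 2*w^3 + 15*w^2 - 8*w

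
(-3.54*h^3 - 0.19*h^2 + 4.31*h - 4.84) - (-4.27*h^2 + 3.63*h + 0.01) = -3.54*h^3 + 4.08*h^2 + 0.68*h - 4.85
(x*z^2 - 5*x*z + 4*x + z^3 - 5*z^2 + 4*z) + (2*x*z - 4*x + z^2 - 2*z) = x*z^2 - 3*x*z + z^3 - 4*z^2 + 2*z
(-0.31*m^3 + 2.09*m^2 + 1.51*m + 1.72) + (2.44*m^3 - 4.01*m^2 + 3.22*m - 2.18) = 2.13*m^3 - 1.92*m^2 + 4.73*m - 0.46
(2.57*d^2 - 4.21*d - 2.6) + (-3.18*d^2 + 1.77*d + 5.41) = -0.61*d^2 - 2.44*d + 2.81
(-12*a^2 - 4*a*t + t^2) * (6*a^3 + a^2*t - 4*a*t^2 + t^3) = -72*a^5 - 36*a^4*t + 50*a^3*t^2 + 5*a^2*t^3 - 8*a*t^4 + t^5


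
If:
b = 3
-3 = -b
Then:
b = 3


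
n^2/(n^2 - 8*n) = n/(n - 8)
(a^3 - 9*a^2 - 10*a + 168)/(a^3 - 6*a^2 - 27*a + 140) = (a^2 - 2*a - 24)/(a^2 + a - 20)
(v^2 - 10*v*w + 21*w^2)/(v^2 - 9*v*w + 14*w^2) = (v - 3*w)/(v - 2*w)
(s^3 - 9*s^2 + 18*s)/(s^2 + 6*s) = (s^2 - 9*s + 18)/(s + 6)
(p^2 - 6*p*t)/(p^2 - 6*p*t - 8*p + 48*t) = p/(p - 8)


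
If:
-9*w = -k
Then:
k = 9*w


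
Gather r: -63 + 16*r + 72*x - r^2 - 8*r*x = -r^2 + r*(16 - 8*x) + 72*x - 63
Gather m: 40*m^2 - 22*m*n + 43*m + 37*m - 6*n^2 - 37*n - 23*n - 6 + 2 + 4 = 40*m^2 + m*(80 - 22*n) - 6*n^2 - 60*n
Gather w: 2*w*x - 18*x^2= 2*w*x - 18*x^2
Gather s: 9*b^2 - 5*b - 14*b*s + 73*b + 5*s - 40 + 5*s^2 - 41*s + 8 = 9*b^2 + 68*b + 5*s^2 + s*(-14*b - 36) - 32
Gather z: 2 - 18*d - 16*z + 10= -18*d - 16*z + 12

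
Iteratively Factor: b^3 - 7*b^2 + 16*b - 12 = (b - 2)*(b^2 - 5*b + 6) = (b - 2)^2*(b - 3)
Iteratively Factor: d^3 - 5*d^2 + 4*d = (d)*(d^2 - 5*d + 4) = d*(d - 4)*(d - 1)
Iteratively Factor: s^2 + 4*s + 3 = (s + 1)*(s + 3)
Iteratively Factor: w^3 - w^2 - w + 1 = (w + 1)*(w^2 - 2*w + 1) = (w - 1)*(w + 1)*(w - 1)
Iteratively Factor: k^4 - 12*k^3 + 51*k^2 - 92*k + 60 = (k - 2)*(k^3 - 10*k^2 + 31*k - 30) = (k - 2)^2*(k^2 - 8*k + 15) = (k - 3)*(k - 2)^2*(k - 5)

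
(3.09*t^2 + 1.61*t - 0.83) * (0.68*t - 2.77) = 2.1012*t^3 - 7.4645*t^2 - 5.0241*t + 2.2991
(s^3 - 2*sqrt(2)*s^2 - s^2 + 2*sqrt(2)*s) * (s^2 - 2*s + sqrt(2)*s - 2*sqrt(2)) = s^5 - 3*s^4 - sqrt(2)*s^4 - 2*s^3 + 3*sqrt(2)*s^3 - 2*sqrt(2)*s^2 + 12*s^2 - 8*s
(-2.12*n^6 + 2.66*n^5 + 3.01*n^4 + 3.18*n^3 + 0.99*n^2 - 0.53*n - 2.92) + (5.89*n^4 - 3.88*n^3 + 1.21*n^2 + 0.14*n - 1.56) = -2.12*n^6 + 2.66*n^5 + 8.9*n^4 - 0.7*n^3 + 2.2*n^2 - 0.39*n - 4.48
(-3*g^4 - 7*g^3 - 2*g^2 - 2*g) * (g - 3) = -3*g^5 + 2*g^4 + 19*g^3 + 4*g^2 + 6*g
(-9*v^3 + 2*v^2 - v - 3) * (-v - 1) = 9*v^4 + 7*v^3 - v^2 + 4*v + 3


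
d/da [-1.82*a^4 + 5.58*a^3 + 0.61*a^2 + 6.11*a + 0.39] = -7.28*a^3 + 16.74*a^2 + 1.22*a + 6.11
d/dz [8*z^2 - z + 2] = 16*z - 1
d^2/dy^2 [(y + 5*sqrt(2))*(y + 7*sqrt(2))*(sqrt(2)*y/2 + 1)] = 3*sqrt(2)*y + 26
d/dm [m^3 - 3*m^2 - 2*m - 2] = 3*m^2 - 6*m - 2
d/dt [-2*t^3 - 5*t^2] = 2*t*(-3*t - 5)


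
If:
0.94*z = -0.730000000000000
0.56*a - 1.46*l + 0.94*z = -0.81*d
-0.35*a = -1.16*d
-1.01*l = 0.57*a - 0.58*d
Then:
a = 0.53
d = 0.16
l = -0.21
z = -0.78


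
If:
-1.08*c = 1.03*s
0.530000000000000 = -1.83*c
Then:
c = -0.29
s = 0.30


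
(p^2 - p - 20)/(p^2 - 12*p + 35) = (p + 4)/(p - 7)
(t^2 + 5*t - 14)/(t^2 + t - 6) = (t + 7)/(t + 3)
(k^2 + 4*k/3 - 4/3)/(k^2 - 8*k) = (3*k^2 + 4*k - 4)/(3*k*(k - 8))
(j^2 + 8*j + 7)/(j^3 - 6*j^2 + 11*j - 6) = (j^2 + 8*j + 7)/(j^3 - 6*j^2 + 11*j - 6)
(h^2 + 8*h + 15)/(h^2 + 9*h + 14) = (h^2 + 8*h + 15)/(h^2 + 9*h + 14)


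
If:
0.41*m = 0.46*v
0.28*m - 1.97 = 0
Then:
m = 7.04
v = 6.27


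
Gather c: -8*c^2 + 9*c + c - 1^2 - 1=-8*c^2 + 10*c - 2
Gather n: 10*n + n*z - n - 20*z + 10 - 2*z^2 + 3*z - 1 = n*(z + 9) - 2*z^2 - 17*z + 9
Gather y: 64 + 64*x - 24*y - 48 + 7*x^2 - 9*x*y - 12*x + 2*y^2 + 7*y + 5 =7*x^2 + 52*x + 2*y^2 + y*(-9*x - 17) + 21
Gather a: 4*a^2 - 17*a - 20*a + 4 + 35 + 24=4*a^2 - 37*a + 63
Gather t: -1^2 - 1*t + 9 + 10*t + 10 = 9*t + 18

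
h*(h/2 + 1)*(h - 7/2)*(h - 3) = h^4/2 - 9*h^3/4 - 5*h^2/4 + 21*h/2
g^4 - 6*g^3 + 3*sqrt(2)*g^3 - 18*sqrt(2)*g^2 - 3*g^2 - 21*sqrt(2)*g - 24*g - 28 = (g - 7)*(g + 1)*(g + sqrt(2))*(g + 2*sqrt(2))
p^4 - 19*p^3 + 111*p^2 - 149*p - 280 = (p - 8)*(p - 7)*(p - 5)*(p + 1)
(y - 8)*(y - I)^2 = y^3 - 8*y^2 - 2*I*y^2 - y + 16*I*y + 8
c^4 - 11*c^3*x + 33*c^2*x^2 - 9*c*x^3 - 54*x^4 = (c - 6*x)*(c - 3*x)^2*(c + x)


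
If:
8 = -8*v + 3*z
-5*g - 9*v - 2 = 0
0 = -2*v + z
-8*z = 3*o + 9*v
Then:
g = 34/5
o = 100/3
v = -4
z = -8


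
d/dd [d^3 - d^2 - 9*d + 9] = 3*d^2 - 2*d - 9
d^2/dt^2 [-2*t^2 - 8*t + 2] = -4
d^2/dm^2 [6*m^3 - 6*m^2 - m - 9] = 36*m - 12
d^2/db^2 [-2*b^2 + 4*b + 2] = -4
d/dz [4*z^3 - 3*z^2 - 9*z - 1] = 12*z^2 - 6*z - 9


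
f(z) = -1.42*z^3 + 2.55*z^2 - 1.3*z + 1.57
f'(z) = -4.26*z^2 + 5.1*z - 1.3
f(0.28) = 1.37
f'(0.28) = -0.21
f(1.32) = 1.03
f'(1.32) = -1.99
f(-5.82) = 375.45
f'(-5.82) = -175.28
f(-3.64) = 108.57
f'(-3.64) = -76.31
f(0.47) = 1.37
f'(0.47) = 0.16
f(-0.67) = 4.01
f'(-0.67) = -6.63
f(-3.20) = 78.37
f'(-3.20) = -61.24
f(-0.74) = 4.50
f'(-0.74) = -7.41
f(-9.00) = 1255.00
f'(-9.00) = -392.26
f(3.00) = -17.72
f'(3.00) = -24.34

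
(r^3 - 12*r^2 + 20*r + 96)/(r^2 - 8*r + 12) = (r^2 - 6*r - 16)/(r - 2)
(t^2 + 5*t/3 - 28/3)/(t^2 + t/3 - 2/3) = (3*t^2 + 5*t - 28)/(3*t^2 + t - 2)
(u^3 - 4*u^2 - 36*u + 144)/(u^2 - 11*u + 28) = (u^2 - 36)/(u - 7)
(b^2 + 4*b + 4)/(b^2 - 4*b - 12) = (b + 2)/(b - 6)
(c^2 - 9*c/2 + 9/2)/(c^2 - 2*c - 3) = (c - 3/2)/(c + 1)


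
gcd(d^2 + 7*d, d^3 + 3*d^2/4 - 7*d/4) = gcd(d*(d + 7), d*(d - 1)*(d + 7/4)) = d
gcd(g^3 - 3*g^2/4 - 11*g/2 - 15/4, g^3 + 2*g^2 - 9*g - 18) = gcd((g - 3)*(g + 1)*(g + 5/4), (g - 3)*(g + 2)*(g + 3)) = g - 3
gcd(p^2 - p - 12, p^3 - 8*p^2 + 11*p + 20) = p - 4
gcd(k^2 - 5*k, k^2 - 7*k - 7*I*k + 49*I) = 1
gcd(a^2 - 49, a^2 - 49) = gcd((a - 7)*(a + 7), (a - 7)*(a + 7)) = a^2 - 49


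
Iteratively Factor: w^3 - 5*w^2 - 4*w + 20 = (w - 5)*(w^2 - 4) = (w - 5)*(w + 2)*(w - 2)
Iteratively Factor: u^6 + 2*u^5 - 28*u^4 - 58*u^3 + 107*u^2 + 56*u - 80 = (u - 1)*(u^5 + 3*u^4 - 25*u^3 - 83*u^2 + 24*u + 80) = (u - 1)*(u + 1)*(u^4 + 2*u^3 - 27*u^2 - 56*u + 80) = (u - 1)^2*(u + 1)*(u^3 + 3*u^2 - 24*u - 80) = (u - 5)*(u - 1)^2*(u + 1)*(u^2 + 8*u + 16) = (u - 5)*(u - 1)^2*(u + 1)*(u + 4)*(u + 4)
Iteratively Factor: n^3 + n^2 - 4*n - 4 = (n - 2)*(n^2 + 3*n + 2) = (n - 2)*(n + 1)*(n + 2)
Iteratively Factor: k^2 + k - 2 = (k + 2)*(k - 1)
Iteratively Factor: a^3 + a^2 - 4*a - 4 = (a + 2)*(a^2 - a - 2) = (a - 2)*(a + 2)*(a + 1)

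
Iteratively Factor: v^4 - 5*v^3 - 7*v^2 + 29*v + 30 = (v + 2)*(v^3 - 7*v^2 + 7*v + 15) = (v + 1)*(v + 2)*(v^2 - 8*v + 15) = (v - 3)*(v + 1)*(v + 2)*(v - 5)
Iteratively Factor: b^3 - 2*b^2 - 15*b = (b + 3)*(b^2 - 5*b) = b*(b + 3)*(b - 5)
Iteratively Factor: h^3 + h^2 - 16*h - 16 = (h - 4)*(h^2 + 5*h + 4) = (h - 4)*(h + 4)*(h + 1)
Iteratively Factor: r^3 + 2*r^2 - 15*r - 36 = (r - 4)*(r^2 + 6*r + 9) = (r - 4)*(r + 3)*(r + 3)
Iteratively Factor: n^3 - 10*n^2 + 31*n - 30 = (n - 2)*(n^2 - 8*n + 15) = (n - 3)*(n - 2)*(n - 5)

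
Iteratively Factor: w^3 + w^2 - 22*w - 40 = (w - 5)*(w^2 + 6*w + 8) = (w - 5)*(w + 4)*(w + 2)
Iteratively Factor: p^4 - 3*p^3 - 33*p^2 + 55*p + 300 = (p - 5)*(p^3 + 2*p^2 - 23*p - 60) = (p - 5)*(p + 4)*(p^2 - 2*p - 15) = (p - 5)*(p + 3)*(p + 4)*(p - 5)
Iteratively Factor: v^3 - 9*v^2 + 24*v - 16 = (v - 4)*(v^2 - 5*v + 4) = (v - 4)*(v - 1)*(v - 4)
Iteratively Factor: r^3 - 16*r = (r - 4)*(r^2 + 4*r) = r*(r - 4)*(r + 4)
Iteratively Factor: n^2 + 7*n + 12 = (n + 3)*(n + 4)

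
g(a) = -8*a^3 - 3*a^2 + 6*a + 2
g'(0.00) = 6.00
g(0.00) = 2.00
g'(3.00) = -228.00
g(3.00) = -223.00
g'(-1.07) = -15.06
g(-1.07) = 1.95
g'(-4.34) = -420.01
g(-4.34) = 573.43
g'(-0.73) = -2.41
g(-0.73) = -0.87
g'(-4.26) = -403.98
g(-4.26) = 540.47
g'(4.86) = -590.03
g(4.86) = -958.03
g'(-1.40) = -32.64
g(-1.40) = 9.67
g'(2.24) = -127.86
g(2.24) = -89.53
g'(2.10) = -112.44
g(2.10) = -72.72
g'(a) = -24*a^2 - 6*a + 6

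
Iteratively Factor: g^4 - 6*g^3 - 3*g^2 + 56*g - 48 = (g - 4)*(g^3 - 2*g^2 - 11*g + 12) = (g - 4)*(g - 1)*(g^2 - g - 12) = (g - 4)^2*(g - 1)*(g + 3)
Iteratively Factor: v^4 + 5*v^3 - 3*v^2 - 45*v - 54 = (v - 3)*(v^3 + 8*v^2 + 21*v + 18) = (v - 3)*(v + 3)*(v^2 + 5*v + 6) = (v - 3)*(v + 3)^2*(v + 2)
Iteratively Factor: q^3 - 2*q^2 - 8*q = (q - 4)*(q^2 + 2*q) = (q - 4)*(q + 2)*(q)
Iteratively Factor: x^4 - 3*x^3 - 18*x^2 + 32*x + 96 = (x - 4)*(x^3 + x^2 - 14*x - 24) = (x - 4)*(x + 2)*(x^2 - x - 12) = (x - 4)^2*(x + 2)*(x + 3)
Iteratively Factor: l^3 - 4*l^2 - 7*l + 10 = (l - 1)*(l^2 - 3*l - 10) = (l - 1)*(l + 2)*(l - 5)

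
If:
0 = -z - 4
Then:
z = -4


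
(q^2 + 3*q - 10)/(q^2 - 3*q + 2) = (q + 5)/(q - 1)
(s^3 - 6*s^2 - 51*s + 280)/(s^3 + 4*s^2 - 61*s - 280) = (s - 5)/(s + 5)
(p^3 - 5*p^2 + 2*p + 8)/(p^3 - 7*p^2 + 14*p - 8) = (p + 1)/(p - 1)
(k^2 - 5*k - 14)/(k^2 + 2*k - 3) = (k^2 - 5*k - 14)/(k^2 + 2*k - 3)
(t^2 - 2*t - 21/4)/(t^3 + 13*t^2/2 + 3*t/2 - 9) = (t - 7/2)/(t^2 + 5*t - 6)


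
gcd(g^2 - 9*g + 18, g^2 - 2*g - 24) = g - 6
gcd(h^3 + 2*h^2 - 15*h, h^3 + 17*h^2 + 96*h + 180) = h + 5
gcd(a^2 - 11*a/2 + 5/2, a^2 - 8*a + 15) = a - 5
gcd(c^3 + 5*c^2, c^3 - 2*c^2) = c^2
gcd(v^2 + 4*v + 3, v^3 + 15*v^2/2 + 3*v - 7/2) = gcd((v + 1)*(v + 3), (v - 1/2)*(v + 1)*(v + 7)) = v + 1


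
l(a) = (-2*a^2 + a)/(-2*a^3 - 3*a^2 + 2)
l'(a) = (1 - 4*a)/(-2*a^3 - 3*a^2 + 2) + (-2*a^2 + a)*(6*a^2 + 6*a)/(-2*a^3 - 3*a^2 + 2)^2 = (-6*a^2*(a + 1)*(2*a - 1) + (4*a - 1)*(2*a^3 + 3*a^2 - 2))/(2*a^3 + 3*a^2 - 2)^2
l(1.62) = 0.25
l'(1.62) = -0.07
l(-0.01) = -0.01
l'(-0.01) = 0.52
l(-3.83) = -0.47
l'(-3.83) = -0.20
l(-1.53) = -2.90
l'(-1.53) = -3.27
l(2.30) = 0.22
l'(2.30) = -0.04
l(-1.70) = -2.37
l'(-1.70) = -2.89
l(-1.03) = -3.14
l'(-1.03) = 4.52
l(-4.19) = -0.41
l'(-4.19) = -0.15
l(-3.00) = -0.72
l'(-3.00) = -0.45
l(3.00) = 0.19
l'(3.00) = -0.03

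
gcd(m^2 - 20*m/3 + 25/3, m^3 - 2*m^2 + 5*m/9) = m - 5/3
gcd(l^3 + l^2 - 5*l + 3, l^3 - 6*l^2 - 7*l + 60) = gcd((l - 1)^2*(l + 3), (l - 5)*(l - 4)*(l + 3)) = l + 3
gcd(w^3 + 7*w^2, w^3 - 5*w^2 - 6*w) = w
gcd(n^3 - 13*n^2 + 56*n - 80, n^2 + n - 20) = n - 4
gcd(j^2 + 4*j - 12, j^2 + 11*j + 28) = 1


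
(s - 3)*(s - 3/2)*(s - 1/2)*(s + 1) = s^4 - 4*s^3 + 7*s^2/4 + 9*s/2 - 9/4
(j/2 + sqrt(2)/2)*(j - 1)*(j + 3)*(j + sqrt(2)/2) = j^4/2 + j^3 + 3*sqrt(2)*j^3/4 - j^2 + 3*sqrt(2)*j^2/2 - 9*sqrt(2)*j/4 + j - 3/2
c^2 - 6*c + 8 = (c - 4)*(c - 2)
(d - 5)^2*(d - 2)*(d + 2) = d^4 - 10*d^3 + 21*d^2 + 40*d - 100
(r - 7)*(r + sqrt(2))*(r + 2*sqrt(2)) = r^3 - 7*r^2 + 3*sqrt(2)*r^2 - 21*sqrt(2)*r + 4*r - 28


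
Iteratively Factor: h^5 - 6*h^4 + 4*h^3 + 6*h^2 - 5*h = (h)*(h^4 - 6*h^3 + 4*h^2 + 6*h - 5) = h*(h - 5)*(h^3 - h^2 - h + 1) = h*(h - 5)*(h + 1)*(h^2 - 2*h + 1) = h*(h - 5)*(h - 1)*(h + 1)*(h - 1)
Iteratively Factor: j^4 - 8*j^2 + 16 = (j + 2)*(j^3 - 2*j^2 - 4*j + 8) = (j + 2)^2*(j^2 - 4*j + 4) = (j - 2)*(j + 2)^2*(j - 2)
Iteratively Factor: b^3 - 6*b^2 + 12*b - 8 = (b - 2)*(b^2 - 4*b + 4) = (b - 2)^2*(b - 2)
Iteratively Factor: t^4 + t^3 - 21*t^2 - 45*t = (t - 5)*(t^3 + 6*t^2 + 9*t) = t*(t - 5)*(t^2 + 6*t + 9) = t*(t - 5)*(t + 3)*(t + 3)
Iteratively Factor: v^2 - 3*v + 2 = (v - 1)*(v - 2)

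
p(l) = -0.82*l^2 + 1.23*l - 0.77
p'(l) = 1.23 - 1.64*l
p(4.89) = -14.36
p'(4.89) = -6.79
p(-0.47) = -1.53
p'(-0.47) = 2.00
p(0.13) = -0.62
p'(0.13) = 1.02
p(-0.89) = -2.51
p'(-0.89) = 2.69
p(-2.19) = -7.40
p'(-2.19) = 4.82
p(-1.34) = -3.89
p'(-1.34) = 3.43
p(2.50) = -2.82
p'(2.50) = -2.87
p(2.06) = -1.72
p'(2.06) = -2.15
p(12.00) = -104.09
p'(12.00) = -18.45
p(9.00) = -56.12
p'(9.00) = -13.53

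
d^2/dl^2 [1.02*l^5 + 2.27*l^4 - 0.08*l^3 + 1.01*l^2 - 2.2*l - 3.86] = 20.4*l^3 + 27.24*l^2 - 0.48*l + 2.02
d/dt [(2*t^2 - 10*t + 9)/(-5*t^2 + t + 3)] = 3*(-16*t^2 + 34*t - 13)/(25*t^4 - 10*t^3 - 29*t^2 + 6*t + 9)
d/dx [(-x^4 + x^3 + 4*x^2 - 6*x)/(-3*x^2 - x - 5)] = (6*x^5 + 18*x^3 - 37*x^2 - 40*x + 30)/(9*x^4 + 6*x^3 + 31*x^2 + 10*x + 25)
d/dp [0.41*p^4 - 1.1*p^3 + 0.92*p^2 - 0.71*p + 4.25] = 1.64*p^3 - 3.3*p^2 + 1.84*p - 0.71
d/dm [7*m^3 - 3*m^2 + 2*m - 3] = 21*m^2 - 6*m + 2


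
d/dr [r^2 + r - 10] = 2*r + 1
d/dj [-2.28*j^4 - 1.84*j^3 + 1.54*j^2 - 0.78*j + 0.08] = -9.12*j^3 - 5.52*j^2 + 3.08*j - 0.78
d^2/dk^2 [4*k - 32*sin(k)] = 32*sin(k)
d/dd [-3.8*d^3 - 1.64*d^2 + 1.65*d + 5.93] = -11.4*d^2 - 3.28*d + 1.65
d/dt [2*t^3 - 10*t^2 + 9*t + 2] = 6*t^2 - 20*t + 9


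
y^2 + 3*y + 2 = (y + 1)*(y + 2)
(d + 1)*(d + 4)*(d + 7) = d^3 + 12*d^2 + 39*d + 28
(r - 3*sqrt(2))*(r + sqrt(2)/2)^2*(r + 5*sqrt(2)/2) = r^4 + sqrt(2)*r^3/2 - 31*r^2/2 - 61*sqrt(2)*r/4 - 15/2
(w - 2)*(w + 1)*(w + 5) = w^3 + 4*w^2 - 7*w - 10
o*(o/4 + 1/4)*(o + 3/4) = o^3/4 + 7*o^2/16 + 3*o/16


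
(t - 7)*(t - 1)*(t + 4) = t^3 - 4*t^2 - 25*t + 28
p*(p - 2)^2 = p^3 - 4*p^2 + 4*p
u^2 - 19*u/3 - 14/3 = (u - 7)*(u + 2/3)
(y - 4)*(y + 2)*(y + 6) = y^3 + 4*y^2 - 20*y - 48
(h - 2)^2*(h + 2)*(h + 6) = h^4 + 4*h^3 - 16*h^2 - 16*h + 48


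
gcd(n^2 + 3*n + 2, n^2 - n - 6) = n + 2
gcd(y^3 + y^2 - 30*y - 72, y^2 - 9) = y + 3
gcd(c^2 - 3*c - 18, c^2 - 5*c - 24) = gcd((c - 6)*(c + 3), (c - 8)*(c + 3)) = c + 3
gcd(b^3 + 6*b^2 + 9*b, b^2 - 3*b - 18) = b + 3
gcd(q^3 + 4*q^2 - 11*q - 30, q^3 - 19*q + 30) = q^2 + 2*q - 15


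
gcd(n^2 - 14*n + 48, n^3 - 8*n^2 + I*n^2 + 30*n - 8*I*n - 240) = n - 8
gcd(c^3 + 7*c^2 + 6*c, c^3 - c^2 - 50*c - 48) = c^2 + 7*c + 6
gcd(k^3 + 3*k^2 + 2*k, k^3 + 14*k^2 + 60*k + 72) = k + 2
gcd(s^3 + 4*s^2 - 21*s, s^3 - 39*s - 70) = 1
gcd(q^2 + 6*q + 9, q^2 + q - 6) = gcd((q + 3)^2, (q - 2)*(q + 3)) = q + 3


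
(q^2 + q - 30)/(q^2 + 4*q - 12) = (q - 5)/(q - 2)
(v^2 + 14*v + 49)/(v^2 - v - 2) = (v^2 + 14*v + 49)/(v^2 - v - 2)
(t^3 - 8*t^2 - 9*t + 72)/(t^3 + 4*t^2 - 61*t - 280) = (t^2 - 9)/(t^2 + 12*t + 35)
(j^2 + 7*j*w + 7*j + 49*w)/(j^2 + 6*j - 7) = (j + 7*w)/(j - 1)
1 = 1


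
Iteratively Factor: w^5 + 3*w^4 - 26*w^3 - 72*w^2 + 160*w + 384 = (w - 4)*(w^4 + 7*w^3 + 2*w^2 - 64*w - 96) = (w - 4)*(w - 3)*(w^3 + 10*w^2 + 32*w + 32) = (w - 4)*(w - 3)*(w + 2)*(w^2 + 8*w + 16) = (w - 4)*(w - 3)*(w + 2)*(w + 4)*(w + 4)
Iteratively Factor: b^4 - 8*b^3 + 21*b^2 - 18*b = (b)*(b^3 - 8*b^2 + 21*b - 18) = b*(b - 3)*(b^2 - 5*b + 6) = b*(b - 3)^2*(b - 2)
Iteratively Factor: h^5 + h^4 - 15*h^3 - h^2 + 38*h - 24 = (h - 1)*(h^4 + 2*h^3 - 13*h^2 - 14*h + 24) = (h - 1)*(h + 2)*(h^3 - 13*h + 12) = (h - 1)*(h + 2)*(h + 4)*(h^2 - 4*h + 3) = (h - 3)*(h - 1)*(h + 2)*(h + 4)*(h - 1)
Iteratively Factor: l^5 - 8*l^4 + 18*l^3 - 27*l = (l)*(l^4 - 8*l^3 + 18*l^2 - 27) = l*(l - 3)*(l^3 - 5*l^2 + 3*l + 9) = l*(l - 3)^2*(l^2 - 2*l - 3) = l*(l - 3)^3*(l + 1)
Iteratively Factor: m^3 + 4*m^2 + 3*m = (m + 3)*(m^2 + m) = m*(m + 3)*(m + 1)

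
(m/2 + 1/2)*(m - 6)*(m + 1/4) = m^3/2 - 19*m^2/8 - 29*m/8 - 3/4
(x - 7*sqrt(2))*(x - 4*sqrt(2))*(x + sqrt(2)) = x^3 - 10*sqrt(2)*x^2 + 34*x + 56*sqrt(2)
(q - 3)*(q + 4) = q^2 + q - 12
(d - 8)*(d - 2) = d^2 - 10*d + 16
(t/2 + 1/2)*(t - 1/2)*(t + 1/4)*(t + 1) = t^4/2 + 7*t^3/8 + 3*t^2/16 - t/4 - 1/16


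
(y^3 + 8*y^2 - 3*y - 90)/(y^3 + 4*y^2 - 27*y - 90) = (y^2 + 2*y - 15)/(y^2 - 2*y - 15)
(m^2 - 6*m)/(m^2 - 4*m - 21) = m*(6 - m)/(-m^2 + 4*m + 21)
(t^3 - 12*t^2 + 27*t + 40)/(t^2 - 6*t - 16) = (t^2 - 4*t - 5)/(t + 2)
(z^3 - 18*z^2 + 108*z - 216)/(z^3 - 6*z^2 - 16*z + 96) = (z^2 - 12*z + 36)/(z^2 - 16)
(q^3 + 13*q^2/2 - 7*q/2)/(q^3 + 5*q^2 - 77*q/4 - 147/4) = 2*q*(2*q - 1)/(4*q^2 - 8*q - 21)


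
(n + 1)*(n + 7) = n^2 + 8*n + 7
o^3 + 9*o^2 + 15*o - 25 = (o - 1)*(o + 5)^2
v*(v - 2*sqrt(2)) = v^2 - 2*sqrt(2)*v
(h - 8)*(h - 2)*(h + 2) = h^3 - 8*h^2 - 4*h + 32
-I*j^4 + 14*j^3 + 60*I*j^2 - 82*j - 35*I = (j + I)*(j + 5*I)*(j + 7*I)*(-I*j + 1)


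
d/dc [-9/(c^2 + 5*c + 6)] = 9*(2*c + 5)/(c^2 + 5*c + 6)^2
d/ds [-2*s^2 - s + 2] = -4*s - 1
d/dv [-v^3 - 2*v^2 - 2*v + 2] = -3*v^2 - 4*v - 2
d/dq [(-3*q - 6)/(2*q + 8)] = -3/(q^2 + 8*q + 16)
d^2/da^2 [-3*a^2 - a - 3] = -6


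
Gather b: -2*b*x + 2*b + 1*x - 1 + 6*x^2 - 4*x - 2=b*(2 - 2*x) + 6*x^2 - 3*x - 3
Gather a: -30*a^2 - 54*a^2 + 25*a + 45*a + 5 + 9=-84*a^2 + 70*a + 14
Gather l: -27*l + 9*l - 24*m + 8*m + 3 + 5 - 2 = -18*l - 16*m + 6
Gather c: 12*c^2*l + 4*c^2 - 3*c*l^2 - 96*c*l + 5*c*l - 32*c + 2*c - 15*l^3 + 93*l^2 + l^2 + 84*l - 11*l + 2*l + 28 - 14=c^2*(12*l + 4) + c*(-3*l^2 - 91*l - 30) - 15*l^3 + 94*l^2 + 75*l + 14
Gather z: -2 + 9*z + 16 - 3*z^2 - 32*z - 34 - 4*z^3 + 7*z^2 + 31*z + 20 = -4*z^3 + 4*z^2 + 8*z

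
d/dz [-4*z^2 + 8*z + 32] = 8 - 8*z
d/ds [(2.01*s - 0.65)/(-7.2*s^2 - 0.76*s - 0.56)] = (14.472*s^2 - 9.36*s - 1.6196)/(51.84*s^4 + 10.944*s^3 + 8.6416*s^2 + 0.8512*s + 0.3136)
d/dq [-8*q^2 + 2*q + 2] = 2 - 16*q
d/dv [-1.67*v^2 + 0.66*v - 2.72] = 0.66 - 3.34*v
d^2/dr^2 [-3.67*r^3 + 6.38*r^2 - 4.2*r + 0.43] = 12.76 - 22.02*r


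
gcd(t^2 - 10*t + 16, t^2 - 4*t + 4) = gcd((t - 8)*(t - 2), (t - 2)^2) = t - 2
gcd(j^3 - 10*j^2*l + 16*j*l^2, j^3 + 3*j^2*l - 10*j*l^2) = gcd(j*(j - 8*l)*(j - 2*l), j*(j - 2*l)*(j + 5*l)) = j^2 - 2*j*l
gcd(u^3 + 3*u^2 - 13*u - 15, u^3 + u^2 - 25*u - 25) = u^2 + 6*u + 5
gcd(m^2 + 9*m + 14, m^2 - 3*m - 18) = 1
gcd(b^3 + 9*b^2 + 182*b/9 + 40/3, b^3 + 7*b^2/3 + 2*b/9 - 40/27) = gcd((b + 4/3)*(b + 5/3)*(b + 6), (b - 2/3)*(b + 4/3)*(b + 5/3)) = b^2 + 3*b + 20/9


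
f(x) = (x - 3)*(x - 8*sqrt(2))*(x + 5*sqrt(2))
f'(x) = (x - 3)*(x - 8*sqrt(2)) + (x - 3)*(x + 5*sqrt(2)) + (x - 8*sqrt(2))*(x + 5*sqrt(2))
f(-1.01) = 299.53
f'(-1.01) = -49.58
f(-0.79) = 288.13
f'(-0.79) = -53.96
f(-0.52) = 272.88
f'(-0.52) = -58.93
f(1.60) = 117.92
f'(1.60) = -82.77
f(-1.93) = 335.67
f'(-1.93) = -28.14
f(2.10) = 76.05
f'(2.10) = -84.46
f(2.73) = 22.71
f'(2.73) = -84.46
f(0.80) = 182.06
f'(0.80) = -76.94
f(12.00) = 117.79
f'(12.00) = 190.90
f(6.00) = -208.37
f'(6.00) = -46.18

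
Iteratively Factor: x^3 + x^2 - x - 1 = (x + 1)*(x^2 - 1) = (x + 1)^2*(x - 1)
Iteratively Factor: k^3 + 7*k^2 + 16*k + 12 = (k + 3)*(k^2 + 4*k + 4) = (k + 2)*(k + 3)*(k + 2)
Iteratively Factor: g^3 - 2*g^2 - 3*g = (g - 3)*(g^2 + g) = (g - 3)*(g + 1)*(g)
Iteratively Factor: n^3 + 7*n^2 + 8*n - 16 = (n - 1)*(n^2 + 8*n + 16) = (n - 1)*(n + 4)*(n + 4)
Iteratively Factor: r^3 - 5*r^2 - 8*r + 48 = (r - 4)*(r^2 - r - 12) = (r - 4)^2*(r + 3)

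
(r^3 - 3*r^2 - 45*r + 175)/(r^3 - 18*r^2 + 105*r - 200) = (r + 7)/(r - 8)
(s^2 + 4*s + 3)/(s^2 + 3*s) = (s + 1)/s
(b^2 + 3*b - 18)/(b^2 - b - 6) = (b + 6)/(b + 2)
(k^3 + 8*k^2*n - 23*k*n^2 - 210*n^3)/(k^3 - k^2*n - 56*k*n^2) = (k^2 + k*n - 30*n^2)/(k*(k - 8*n))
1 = 1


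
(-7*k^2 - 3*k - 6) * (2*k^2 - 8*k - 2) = -14*k^4 + 50*k^3 + 26*k^2 + 54*k + 12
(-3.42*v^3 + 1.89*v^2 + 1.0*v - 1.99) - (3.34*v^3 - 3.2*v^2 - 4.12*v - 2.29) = -6.76*v^3 + 5.09*v^2 + 5.12*v + 0.3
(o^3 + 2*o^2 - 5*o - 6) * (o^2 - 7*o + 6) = o^5 - 5*o^4 - 13*o^3 + 41*o^2 + 12*o - 36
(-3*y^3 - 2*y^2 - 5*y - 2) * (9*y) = -27*y^4 - 18*y^3 - 45*y^2 - 18*y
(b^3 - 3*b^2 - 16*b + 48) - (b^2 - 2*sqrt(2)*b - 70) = b^3 - 4*b^2 - 16*b + 2*sqrt(2)*b + 118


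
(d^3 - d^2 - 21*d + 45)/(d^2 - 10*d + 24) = (d^3 - d^2 - 21*d + 45)/(d^2 - 10*d + 24)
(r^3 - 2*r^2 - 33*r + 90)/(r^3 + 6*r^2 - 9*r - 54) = (r - 5)/(r + 3)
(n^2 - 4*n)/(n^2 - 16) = n/(n + 4)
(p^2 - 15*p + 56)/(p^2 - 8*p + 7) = (p - 8)/(p - 1)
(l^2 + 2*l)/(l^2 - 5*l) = (l + 2)/(l - 5)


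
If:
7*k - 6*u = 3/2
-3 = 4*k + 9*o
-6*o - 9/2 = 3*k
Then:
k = -15/2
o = 3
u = -9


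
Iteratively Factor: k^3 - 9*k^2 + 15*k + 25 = (k + 1)*(k^2 - 10*k + 25) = (k - 5)*(k + 1)*(k - 5)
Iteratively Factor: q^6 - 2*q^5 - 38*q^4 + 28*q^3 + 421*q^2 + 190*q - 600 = (q - 1)*(q^5 - q^4 - 39*q^3 - 11*q^2 + 410*q + 600) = (q - 1)*(q + 2)*(q^4 - 3*q^3 - 33*q^2 + 55*q + 300) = (q - 1)*(q + 2)*(q + 3)*(q^3 - 6*q^2 - 15*q + 100) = (q - 5)*(q - 1)*(q + 2)*(q + 3)*(q^2 - q - 20) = (q - 5)^2*(q - 1)*(q + 2)*(q + 3)*(q + 4)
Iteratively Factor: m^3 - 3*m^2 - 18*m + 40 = (m - 2)*(m^2 - m - 20) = (m - 2)*(m + 4)*(m - 5)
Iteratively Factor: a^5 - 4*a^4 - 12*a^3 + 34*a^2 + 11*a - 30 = (a - 2)*(a^4 - 2*a^3 - 16*a^2 + 2*a + 15) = (a - 2)*(a - 1)*(a^3 - a^2 - 17*a - 15) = (a - 5)*(a - 2)*(a - 1)*(a^2 + 4*a + 3) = (a - 5)*(a - 2)*(a - 1)*(a + 3)*(a + 1)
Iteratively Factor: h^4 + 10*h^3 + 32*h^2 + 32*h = (h + 2)*(h^3 + 8*h^2 + 16*h) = (h + 2)*(h + 4)*(h^2 + 4*h) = h*(h + 2)*(h + 4)*(h + 4)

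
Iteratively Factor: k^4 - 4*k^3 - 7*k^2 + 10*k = (k + 2)*(k^3 - 6*k^2 + 5*k) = k*(k + 2)*(k^2 - 6*k + 5) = k*(k - 5)*(k + 2)*(k - 1)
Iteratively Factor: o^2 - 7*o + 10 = (o - 2)*(o - 5)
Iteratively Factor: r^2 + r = (r)*(r + 1)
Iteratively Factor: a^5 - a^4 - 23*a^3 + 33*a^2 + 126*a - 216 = (a + 3)*(a^4 - 4*a^3 - 11*a^2 + 66*a - 72) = (a - 3)*(a + 3)*(a^3 - a^2 - 14*a + 24) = (a - 3)*(a + 3)*(a + 4)*(a^2 - 5*a + 6) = (a - 3)^2*(a + 3)*(a + 4)*(a - 2)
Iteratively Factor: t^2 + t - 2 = (t - 1)*(t + 2)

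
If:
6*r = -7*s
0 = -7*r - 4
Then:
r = -4/7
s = 24/49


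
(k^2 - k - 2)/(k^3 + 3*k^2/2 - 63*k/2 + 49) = 2*(k + 1)/(2*k^2 + 7*k - 49)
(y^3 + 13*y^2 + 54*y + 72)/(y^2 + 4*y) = y + 9 + 18/y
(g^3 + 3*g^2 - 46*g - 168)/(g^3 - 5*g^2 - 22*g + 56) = (g + 6)/(g - 2)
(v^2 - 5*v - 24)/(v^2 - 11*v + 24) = (v + 3)/(v - 3)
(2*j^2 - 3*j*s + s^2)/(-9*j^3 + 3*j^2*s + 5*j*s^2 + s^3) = (-2*j + s)/(9*j^2 + 6*j*s + s^2)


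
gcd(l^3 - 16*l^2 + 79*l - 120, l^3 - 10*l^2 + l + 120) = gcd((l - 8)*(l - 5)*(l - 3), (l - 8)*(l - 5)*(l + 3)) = l^2 - 13*l + 40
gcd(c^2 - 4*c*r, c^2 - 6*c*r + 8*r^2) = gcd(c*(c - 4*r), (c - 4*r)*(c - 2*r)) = -c + 4*r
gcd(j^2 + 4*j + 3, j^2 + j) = j + 1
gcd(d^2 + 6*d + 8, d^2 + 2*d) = d + 2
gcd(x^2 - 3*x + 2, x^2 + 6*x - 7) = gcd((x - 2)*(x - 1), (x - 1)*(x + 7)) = x - 1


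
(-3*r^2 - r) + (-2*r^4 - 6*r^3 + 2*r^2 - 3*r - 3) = -2*r^4 - 6*r^3 - r^2 - 4*r - 3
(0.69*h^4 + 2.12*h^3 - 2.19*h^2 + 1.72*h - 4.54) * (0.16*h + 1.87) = 0.1104*h^5 + 1.6295*h^4 + 3.614*h^3 - 3.8201*h^2 + 2.49*h - 8.4898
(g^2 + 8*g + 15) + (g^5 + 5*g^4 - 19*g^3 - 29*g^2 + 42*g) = g^5 + 5*g^4 - 19*g^3 - 28*g^2 + 50*g + 15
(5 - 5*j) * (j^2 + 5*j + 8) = -5*j^3 - 20*j^2 - 15*j + 40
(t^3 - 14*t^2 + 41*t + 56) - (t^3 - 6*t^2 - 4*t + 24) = -8*t^2 + 45*t + 32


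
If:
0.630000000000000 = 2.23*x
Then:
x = 0.28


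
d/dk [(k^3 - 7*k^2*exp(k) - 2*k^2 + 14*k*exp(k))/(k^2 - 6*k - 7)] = (-2*k*(k - 3)*(k^2 - 7*k*exp(k) - 2*k + 14*exp(k)) + (-k^2 + 6*k + 7)*(7*k^2*exp(k) - 3*k^2 + 4*k - 14*exp(k)))/(-k^2 + 6*k + 7)^2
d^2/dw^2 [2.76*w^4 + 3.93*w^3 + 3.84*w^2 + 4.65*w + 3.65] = 33.12*w^2 + 23.58*w + 7.68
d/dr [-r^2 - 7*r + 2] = -2*r - 7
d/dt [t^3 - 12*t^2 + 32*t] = 3*t^2 - 24*t + 32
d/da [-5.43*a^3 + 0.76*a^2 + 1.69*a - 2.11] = -16.29*a^2 + 1.52*a + 1.69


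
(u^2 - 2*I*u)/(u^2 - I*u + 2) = u/(u + I)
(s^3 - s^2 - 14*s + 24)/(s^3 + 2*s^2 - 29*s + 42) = (s + 4)/(s + 7)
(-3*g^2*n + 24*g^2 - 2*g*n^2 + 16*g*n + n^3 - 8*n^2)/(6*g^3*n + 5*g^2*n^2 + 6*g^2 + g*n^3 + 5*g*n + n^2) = (-3*g^2*n + 24*g^2 - 2*g*n^2 + 16*g*n + n^3 - 8*n^2)/(6*g^3*n + 5*g^2*n^2 + 6*g^2 + g*n^3 + 5*g*n + n^2)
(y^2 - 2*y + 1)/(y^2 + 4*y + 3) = (y^2 - 2*y + 1)/(y^2 + 4*y + 3)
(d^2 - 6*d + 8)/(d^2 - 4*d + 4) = (d - 4)/(d - 2)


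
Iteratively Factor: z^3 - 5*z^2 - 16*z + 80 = (z - 4)*(z^2 - z - 20) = (z - 5)*(z - 4)*(z + 4)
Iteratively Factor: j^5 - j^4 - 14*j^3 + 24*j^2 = (j - 2)*(j^4 + j^3 - 12*j^2) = (j - 3)*(j - 2)*(j^3 + 4*j^2) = j*(j - 3)*(j - 2)*(j^2 + 4*j) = j*(j - 3)*(j - 2)*(j + 4)*(j)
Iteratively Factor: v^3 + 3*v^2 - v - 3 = (v + 3)*(v^2 - 1) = (v + 1)*(v + 3)*(v - 1)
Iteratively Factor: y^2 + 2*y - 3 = (y - 1)*(y + 3)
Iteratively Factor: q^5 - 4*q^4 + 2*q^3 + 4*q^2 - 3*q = (q + 1)*(q^4 - 5*q^3 + 7*q^2 - 3*q) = (q - 1)*(q + 1)*(q^3 - 4*q^2 + 3*q) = (q - 1)^2*(q + 1)*(q^2 - 3*q) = q*(q - 1)^2*(q + 1)*(q - 3)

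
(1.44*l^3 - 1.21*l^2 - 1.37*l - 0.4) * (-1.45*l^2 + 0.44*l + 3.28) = -2.088*l^5 + 2.3881*l^4 + 6.1773*l^3 - 3.9916*l^2 - 4.6696*l - 1.312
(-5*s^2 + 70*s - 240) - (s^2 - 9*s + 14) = -6*s^2 + 79*s - 254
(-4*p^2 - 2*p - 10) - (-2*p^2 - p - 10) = -2*p^2 - p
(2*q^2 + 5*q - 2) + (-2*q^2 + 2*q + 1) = 7*q - 1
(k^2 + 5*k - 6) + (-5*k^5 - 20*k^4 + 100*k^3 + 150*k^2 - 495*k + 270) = -5*k^5 - 20*k^4 + 100*k^3 + 151*k^2 - 490*k + 264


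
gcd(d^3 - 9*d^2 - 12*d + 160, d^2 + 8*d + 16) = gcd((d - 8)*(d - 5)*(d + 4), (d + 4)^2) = d + 4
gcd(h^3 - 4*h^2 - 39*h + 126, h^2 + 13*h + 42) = h + 6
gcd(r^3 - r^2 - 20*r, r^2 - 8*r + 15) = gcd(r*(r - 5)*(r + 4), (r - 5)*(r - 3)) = r - 5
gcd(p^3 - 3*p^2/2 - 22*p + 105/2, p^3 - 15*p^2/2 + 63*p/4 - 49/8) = p - 7/2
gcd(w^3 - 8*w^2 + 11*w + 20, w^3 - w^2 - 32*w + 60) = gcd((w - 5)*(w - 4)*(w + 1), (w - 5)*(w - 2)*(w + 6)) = w - 5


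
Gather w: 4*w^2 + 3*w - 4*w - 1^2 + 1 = 4*w^2 - w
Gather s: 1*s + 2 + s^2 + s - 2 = s^2 + 2*s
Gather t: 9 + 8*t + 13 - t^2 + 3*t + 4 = -t^2 + 11*t + 26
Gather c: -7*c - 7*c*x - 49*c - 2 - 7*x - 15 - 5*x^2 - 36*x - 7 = c*(-7*x - 56) - 5*x^2 - 43*x - 24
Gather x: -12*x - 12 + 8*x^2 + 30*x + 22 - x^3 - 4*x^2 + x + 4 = -x^3 + 4*x^2 + 19*x + 14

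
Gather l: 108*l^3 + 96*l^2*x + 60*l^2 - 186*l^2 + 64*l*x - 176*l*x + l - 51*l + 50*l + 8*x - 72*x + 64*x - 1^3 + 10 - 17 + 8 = 108*l^3 + l^2*(96*x - 126) - 112*l*x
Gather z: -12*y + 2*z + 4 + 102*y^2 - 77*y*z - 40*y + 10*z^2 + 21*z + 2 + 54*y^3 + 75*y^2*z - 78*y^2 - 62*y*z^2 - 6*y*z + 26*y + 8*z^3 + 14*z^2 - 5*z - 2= 54*y^3 + 24*y^2 - 26*y + 8*z^3 + z^2*(24 - 62*y) + z*(75*y^2 - 83*y + 18) + 4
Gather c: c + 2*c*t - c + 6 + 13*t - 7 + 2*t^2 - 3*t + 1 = 2*c*t + 2*t^2 + 10*t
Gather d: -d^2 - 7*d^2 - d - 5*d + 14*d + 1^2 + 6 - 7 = -8*d^2 + 8*d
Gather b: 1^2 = 1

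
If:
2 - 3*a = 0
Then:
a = 2/3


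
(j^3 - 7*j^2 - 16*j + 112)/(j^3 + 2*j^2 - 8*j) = (j^2 - 11*j + 28)/(j*(j - 2))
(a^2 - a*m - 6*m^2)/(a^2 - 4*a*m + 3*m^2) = (a + 2*m)/(a - m)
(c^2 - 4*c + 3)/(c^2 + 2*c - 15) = (c - 1)/(c + 5)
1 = 1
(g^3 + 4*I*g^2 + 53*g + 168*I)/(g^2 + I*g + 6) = (g^2 + I*g + 56)/(g - 2*I)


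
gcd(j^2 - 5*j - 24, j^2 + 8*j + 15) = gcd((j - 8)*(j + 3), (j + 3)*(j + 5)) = j + 3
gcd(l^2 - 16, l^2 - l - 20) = l + 4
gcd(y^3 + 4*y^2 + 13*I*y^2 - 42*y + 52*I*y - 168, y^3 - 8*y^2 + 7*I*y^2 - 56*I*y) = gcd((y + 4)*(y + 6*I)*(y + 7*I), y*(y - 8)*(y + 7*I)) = y + 7*I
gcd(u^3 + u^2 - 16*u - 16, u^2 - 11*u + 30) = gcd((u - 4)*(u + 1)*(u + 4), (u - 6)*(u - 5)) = 1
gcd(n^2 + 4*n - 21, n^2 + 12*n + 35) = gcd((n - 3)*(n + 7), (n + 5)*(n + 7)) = n + 7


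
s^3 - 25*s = s*(s - 5)*(s + 5)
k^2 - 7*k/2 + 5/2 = (k - 5/2)*(k - 1)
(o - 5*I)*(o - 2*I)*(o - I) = o^3 - 8*I*o^2 - 17*o + 10*I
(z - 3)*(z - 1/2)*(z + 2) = z^3 - 3*z^2/2 - 11*z/2 + 3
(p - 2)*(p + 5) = p^2 + 3*p - 10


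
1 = 1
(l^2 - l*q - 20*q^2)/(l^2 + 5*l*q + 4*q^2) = (l - 5*q)/(l + q)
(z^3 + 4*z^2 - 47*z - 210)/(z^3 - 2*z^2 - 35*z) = (z + 6)/z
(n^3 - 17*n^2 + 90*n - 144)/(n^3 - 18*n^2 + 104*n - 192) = (n - 3)/(n - 4)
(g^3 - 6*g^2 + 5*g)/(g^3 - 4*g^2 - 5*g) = (g - 1)/(g + 1)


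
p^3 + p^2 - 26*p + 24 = (p - 4)*(p - 1)*(p + 6)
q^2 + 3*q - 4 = (q - 1)*(q + 4)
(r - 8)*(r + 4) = r^2 - 4*r - 32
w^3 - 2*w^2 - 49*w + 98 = (w - 7)*(w - 2)*(w + 7)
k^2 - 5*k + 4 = (k - 4)*(k - 1)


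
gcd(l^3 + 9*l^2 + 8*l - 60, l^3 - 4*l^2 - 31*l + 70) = l^2 + 3*l - 10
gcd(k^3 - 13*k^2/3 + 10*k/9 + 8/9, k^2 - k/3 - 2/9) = k^2 - k/3 - 2/9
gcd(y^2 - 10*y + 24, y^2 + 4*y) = 1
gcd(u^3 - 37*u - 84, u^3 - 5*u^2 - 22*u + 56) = u^2 - 3*u - 28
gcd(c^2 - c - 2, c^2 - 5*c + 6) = c - 2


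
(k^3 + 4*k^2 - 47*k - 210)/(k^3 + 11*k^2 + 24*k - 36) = (k^2 - 2*k - 35)/(k^2 + 5*k - 6)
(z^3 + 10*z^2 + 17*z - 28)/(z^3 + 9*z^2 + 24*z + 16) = (z^2 + 6*z - 7)/(z^2 + 5*z + 4)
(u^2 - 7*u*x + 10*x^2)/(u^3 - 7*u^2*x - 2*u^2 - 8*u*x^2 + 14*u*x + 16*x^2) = (u^2 - 7*u*x + 10*x^2)/(u^3 - 7*u^2*x - 2*u^2 - 8*u*x^2 + 14*u*x + 16*x^2)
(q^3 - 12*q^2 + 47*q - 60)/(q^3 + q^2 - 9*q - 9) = (q^2 - 9*q + 20)/(q^2 + 4*q + 3)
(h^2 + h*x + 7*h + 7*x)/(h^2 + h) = (h^2 + h*x + 7*h + 7*x)/(h*(h + 1))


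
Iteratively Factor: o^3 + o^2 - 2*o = (o + 2)*(o^2 - o) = (o - 1)*(o + 2)*(o)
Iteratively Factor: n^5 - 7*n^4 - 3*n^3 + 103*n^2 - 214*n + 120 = (n - 2)*(n^4 - 5*n^3 - 13*n^2 + 77*n - 60) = (n - 2)*(n - 1)*(n^3 - 4*n^2 - 17*n + 60) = (n - 5)*(n - 2)*(n - 1)*(n^2 + n - 12) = (n - 5)*(n - 2)*(n - 1)*(n + 4)*(n - 3)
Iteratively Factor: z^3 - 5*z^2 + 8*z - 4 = (z - 2)*(z^2 - 3*z + 2) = (z - 2)^2*(z - 1)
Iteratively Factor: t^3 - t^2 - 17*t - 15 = (t + 3)*(t^2 - 4*t - 5) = (t + 1)*(t + 3)*(t - 5)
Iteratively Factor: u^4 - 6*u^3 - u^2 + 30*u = (u)*(u^3 - 6*u^2 - u + 30) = u*(u - 3)*(u^2 - 3*u - 10) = u*(u - 5)*(u - 3)*(u + 2)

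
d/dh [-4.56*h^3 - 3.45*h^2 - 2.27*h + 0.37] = -13.68*h^2 - 6.9*h - 2.27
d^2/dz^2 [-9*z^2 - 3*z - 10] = -18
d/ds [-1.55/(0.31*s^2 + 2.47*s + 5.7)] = (0.961*s + 3.8285)/(0.31*s^2 + 2.47*s + 5.7)^2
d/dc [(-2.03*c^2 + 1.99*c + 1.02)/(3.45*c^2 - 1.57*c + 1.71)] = (-3.6784*c^2 - 13.9806*c + 5.0043)/(11.9025*c^4 - 10.833*c^3 + 14.2639*c^2 - 5.3694*c + 2.9241)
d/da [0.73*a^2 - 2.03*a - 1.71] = 1.46*a - 2.03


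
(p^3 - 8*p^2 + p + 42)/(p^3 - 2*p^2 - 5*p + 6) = (p - 7)/(p - 1)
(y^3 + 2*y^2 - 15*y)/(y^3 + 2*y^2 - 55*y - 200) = y*(y - 3)/(y^2 - 3*y - 40)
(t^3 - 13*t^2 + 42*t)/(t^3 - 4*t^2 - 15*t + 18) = t*(t - 7)/(t^2 + 2*t - 3)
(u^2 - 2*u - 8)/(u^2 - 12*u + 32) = (u + 2)/(u - 8)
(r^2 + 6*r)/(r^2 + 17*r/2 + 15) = 2*r/(2*r + 5)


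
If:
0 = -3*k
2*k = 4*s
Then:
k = 0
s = 0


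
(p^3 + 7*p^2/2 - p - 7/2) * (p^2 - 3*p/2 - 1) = p^5 + 2*p^4 - 29*p^3/4 - 11*p^2/2 + 25*p/4 + 7/2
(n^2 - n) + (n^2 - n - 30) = 2*n^2 - 2*n - 30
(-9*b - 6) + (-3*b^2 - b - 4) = -3*b^2 - 10*b - 10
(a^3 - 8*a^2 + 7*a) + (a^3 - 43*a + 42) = 2*a^3 - 8*a^2 - 36*a + 42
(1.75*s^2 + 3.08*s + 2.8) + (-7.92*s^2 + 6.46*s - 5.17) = -6.17*s^2 + 9.54*s - 2.37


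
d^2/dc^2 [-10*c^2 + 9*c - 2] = -20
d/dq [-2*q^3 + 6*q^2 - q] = -6*q^2 + 12*q - 1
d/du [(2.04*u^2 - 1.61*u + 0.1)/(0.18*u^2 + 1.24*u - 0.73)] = (2.8194*u^2 - 3.0144*u + 1.0513)/(0.0324*u^4 + 0.4464*u^3 + 1.2748*u^2 - 1.8104*u + 0.5329)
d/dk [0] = 0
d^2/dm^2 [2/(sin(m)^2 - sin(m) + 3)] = 2*(-4*sin(m)^4 + 3*sin(m)^3 + 17*sin(m)^2 - 9*sin(m) - 4)/(sin(m)^2 - sin(m) + 3)^3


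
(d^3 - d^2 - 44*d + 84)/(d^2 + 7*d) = d - 8 + 12/d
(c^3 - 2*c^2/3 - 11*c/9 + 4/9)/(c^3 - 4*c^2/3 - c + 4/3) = (c - 1/3)/(c - 1)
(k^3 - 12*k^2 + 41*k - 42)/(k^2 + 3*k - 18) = (k^2 - 9*k + 14)/(k + 6)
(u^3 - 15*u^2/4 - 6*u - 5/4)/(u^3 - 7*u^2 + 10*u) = (4*u^2 + 5*u + 1)/(4*u*(u - 2))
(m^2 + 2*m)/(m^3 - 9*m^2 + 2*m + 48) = m/(m^2 - 11*m + 24)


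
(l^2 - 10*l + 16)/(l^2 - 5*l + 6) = (l - 8)/(l - 3)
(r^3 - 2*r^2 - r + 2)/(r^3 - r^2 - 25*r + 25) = (r^2 - r - 2)/(r^2 - 25)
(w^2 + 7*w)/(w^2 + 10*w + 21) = w/(w + 3)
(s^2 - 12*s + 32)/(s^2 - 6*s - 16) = (s - 4)/(s + 2)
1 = 1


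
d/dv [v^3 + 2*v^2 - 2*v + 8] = 3*v^2 + 4*v - 2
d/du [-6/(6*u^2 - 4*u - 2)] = 6*(3*u - 1)/(-3*u^2 + 2*u + 1)^2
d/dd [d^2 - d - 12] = 2*d - 1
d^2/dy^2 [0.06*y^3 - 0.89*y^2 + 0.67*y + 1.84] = 0.36*y - 1.78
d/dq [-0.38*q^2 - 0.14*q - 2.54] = -0.76*q - 0.14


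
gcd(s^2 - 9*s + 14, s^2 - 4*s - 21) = s - 7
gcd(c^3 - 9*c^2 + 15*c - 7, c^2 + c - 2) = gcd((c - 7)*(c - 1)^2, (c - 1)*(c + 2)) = c - 1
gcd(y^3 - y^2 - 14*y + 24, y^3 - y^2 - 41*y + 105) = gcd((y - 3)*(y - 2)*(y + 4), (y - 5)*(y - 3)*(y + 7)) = y - 3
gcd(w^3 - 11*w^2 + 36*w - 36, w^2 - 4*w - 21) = 1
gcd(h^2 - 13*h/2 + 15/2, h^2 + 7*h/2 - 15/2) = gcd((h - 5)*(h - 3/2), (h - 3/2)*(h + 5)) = h - 3/2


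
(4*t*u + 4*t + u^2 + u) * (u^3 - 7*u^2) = 4*t*u^4 - 24*t*u^3 - 28*t*u^2 + u^5 - 6*u^4 - 7*u^3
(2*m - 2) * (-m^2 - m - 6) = -2*m^3 - 10*m + 12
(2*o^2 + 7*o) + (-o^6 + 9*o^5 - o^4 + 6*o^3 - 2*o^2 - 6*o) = -o^6 + 9*o^5 - o^4 + 6*o^3 + o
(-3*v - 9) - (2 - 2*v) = -v - 11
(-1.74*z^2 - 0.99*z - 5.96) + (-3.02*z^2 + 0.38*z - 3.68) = -4.76*z^2 - 0.61*z - 9.64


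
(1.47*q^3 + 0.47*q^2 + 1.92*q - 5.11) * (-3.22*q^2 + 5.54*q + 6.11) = -4.7334*q^5 + 6.6304*q^4 + 5.4031*q^3 + 29.9627*q^2 - 16.5782*q - 31.2221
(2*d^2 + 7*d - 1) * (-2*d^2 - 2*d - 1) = -4*d^4 - 18*d^3 - 14*d^2 - 5*d + 1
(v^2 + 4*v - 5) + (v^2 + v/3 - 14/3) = 2*v^2 + 13*v/3 - 29/3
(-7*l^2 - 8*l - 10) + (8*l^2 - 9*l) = l^2 - 17*l - 10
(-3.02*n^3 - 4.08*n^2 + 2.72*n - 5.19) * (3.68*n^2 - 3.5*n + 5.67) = -11.1136*n^5 - 4.4444*n^4 + 7.1662*n^3 - 51.7528*n^2 + 33.5874*n - 29.4273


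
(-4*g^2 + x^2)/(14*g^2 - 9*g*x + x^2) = (2*g + x)/(-7*g + x)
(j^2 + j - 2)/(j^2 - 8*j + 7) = (j + 2)/(j - 7)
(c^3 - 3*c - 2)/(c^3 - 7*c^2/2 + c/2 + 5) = 2*(c + 1)/(2*c - 5)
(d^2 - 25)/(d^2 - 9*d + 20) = (d + 5)/(d - 4)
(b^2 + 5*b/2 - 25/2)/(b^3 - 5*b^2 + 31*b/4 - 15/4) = 2*(b + 5)/(2*b^2 - 5*b + 3)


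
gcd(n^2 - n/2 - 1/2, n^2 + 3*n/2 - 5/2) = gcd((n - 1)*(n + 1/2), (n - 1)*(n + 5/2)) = n - 1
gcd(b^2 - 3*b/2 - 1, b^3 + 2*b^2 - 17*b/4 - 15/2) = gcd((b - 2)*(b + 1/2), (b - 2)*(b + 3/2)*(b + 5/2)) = b - 2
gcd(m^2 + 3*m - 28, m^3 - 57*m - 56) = m + 7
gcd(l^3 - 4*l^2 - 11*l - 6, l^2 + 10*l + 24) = 1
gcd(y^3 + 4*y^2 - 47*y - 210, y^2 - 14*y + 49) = y - 7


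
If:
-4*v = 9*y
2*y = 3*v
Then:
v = 0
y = 0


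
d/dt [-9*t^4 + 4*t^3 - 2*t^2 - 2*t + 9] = -36*t^3 + 12*t^2 - 4*t - 2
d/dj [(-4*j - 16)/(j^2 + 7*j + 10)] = 4*(j^2 + 8*j + 18)/(j^4 + 14*j^3 + 69*j^2 + 140*j + 100)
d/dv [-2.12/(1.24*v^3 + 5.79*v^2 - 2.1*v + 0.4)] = (7.8864*v^2 + 24.5496*v - 4.452)/(1.24*v^3 + 5.79*v^2 - 2.1*v + 0.4)^2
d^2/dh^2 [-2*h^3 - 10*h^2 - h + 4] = -12*h - 20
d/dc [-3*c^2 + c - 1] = 1 - 6*c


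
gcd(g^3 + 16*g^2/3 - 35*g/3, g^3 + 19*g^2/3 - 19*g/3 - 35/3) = g^2 + 16*g/3 - 35/3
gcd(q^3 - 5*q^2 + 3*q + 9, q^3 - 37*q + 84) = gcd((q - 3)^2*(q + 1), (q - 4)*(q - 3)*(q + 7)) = q - 3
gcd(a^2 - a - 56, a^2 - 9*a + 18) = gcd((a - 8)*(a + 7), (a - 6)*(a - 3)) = 1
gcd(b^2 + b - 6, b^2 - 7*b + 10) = b - 2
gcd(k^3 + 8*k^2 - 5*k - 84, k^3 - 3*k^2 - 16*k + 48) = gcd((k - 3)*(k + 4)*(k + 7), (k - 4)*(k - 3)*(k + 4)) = k^2 + k - 12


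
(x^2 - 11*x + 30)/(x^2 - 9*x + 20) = (x - 6)/(x - 4)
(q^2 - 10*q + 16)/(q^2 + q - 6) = (q - 8)/(q + 3)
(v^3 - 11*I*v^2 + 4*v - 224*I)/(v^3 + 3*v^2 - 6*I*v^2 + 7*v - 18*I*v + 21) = (v^2 - 4*I*v + 32)/(v^2 + v*(3 + I) + 3*I)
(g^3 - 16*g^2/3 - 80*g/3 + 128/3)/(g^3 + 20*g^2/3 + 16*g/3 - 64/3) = (g - 8)/(g + 4)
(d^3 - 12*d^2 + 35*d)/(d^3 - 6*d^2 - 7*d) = (d - 5)/(d + 1)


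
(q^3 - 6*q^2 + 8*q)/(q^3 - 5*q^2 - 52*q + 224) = q*(q - 2)/(q^2 - q - 56)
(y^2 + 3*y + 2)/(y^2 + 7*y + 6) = (y + 2)/(y + 6)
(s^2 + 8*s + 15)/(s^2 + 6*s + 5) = (s + 3)/(s + 1)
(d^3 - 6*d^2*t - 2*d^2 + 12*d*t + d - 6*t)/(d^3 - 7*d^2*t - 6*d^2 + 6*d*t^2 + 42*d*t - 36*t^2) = (-d^2 + 2*d - 1)/(-d^2 + d*t + 6*d - 6*t)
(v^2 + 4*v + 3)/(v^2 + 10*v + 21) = (v + 1)/(v + 7)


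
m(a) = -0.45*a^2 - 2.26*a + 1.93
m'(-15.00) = 11.24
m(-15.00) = -65.42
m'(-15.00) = 11.24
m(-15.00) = -65.42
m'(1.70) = -3.79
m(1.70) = -3.21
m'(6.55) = -8.16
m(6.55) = -32.18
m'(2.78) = -4.76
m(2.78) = -7.83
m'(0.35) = -2.58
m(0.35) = 1.08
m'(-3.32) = 0.73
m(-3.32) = 4.47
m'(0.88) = -3.05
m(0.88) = -0.41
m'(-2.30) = -0.19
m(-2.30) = 4.75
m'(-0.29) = -2.00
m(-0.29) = 2.55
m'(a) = -0.9*a - 2.26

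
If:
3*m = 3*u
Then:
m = u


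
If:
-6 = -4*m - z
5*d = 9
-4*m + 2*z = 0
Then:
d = 9/5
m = 1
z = 2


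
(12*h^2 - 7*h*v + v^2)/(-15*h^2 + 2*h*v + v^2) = (-4*h + v)/(5*h + v)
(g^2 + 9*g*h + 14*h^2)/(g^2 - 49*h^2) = (g + 2*h)/(g - 7*h)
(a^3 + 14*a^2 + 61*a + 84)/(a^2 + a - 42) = (a^2 + 7*a + 12)/(a - 6)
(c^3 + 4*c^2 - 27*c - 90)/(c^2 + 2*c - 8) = (c^3 + 4*c^2 - 27*c - 90)/(c^2 + 2*c - 8)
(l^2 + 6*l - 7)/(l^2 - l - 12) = (-l^2 - 6*l + 7)/(-l^2 + l + 12)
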